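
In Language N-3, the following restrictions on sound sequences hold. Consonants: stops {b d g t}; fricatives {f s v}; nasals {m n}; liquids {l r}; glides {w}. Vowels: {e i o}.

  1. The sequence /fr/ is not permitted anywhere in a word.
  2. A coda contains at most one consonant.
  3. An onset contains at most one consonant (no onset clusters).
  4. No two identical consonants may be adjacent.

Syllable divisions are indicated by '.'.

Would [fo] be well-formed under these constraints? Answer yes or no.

[fo] — σ1 onset /f/, coda /∅/ ok → well-formed

yes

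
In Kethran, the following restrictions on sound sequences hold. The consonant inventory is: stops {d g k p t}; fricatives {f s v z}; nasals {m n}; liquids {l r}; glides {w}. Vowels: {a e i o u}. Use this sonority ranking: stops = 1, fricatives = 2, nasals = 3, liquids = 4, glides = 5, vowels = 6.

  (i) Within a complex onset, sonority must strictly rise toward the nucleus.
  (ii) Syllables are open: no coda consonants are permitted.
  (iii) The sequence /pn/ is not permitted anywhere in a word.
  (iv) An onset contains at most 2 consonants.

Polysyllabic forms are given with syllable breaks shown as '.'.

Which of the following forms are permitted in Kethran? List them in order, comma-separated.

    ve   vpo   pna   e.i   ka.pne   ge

ve — σ1 onset /v/, coda /∅/ ok → permitted
vpo — violates constraint (i): syllable 1 onset /vp/: /v/ (fricative, 2) → /p/ (stop, 1) does not rise → not permitted
pna — violates constraint (iii): contains banned sequence /pn/ → not permitted
e.i — σ1 onset /∅/, coda /∅/ ok; σ2 onset /∅/, coda /∅/ ok → permitted
ka.pne — violates constraint (iii): contains banned sequence /pn/ → not permitted
ge — σ1 onset /g/, coda /∅/ ok → permitted

ve, e.i, ge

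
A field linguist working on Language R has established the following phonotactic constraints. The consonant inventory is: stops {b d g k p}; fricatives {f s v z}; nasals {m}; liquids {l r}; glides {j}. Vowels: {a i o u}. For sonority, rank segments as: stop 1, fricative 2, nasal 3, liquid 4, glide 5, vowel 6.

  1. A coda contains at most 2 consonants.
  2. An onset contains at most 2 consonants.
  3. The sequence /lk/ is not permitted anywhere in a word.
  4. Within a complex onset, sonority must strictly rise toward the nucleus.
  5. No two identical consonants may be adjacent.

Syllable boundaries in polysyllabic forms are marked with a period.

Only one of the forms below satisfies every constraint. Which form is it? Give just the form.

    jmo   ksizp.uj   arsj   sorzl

jmo — violates constraint 4: syllable 1 onset /jm/: /j/ (glide, 5) → /m/ (nasal, 3) does not rise → phonotactically illegal
ksizp.uj — σ1 onset /ks/ (1→2 rises), coda /zp/ (2C) ok; σ2 onset /∅/, coda /j/ ok → phonotactically legal
arsj — violates constraint 1: syllable 1 coda /rsj/ has 3 consonants (> 2) → phonotactically illegal
sorzl — violates constraint 1: syllable 1 coda /rzl/ has 3 consonants (> 2) → phonotactically illegal

ksizp.uj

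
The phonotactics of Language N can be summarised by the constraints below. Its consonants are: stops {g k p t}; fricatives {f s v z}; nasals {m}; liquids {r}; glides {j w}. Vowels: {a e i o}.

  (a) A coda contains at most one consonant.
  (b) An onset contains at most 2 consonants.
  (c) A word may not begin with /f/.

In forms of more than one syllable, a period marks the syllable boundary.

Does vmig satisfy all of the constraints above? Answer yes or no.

yes

vmig — σ1 onset /vm/ (2C), coda /g/ ok → licit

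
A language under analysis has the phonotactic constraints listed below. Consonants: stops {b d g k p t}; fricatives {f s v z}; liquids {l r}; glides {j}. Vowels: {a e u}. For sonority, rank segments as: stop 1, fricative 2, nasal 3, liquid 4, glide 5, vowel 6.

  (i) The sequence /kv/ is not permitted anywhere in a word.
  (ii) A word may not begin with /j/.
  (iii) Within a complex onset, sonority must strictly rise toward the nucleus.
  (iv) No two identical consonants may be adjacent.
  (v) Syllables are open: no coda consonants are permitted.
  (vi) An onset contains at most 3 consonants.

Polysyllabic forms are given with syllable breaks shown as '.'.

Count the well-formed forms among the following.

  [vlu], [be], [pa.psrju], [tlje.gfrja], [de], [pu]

4

[vlu] — σ1 onset /vl/ (2→4 rises), coda /∅/ ok → well-formed
[be] — σ1 onset /b/, coda /∅/ ok → well-formed
[pa.psrju] — violates constraint (vi): syllable 2 onset /psrj/ has 4 consonants (> 3) → ill-formed
[tlje.gfrja] — violates constraint (vi): syllable 2 onset /gfrj/ has 4 consonants (> 3) → ill-formed
[de] — σ1 onset /d/, coda /∅/ ok → well-formed
[pu] — σ1 onset /p/, coda /∅/ ok → well-formed
Well-formed: [vlu], [be], [de], [pu] → 4.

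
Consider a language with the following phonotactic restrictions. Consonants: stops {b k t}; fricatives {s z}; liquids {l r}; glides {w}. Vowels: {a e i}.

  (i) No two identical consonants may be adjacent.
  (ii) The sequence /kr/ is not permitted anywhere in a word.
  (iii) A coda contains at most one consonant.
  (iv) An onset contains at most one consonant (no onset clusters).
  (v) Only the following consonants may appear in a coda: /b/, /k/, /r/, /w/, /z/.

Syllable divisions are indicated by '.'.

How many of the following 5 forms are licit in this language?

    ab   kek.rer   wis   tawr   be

ab — σ1 onset /∅/, coda /b/ ok → licit
kek.rer — violates constraint (ii): contains banned sequence /kr/ → illicit
wis — violates constraint (v): syllable 1 coda contains /s/, which is not a licensed coda consonant → illicit
tawr — violates constraint (iii): syllable 1 coda /wr/ has 2 consonants (> 1) → illicit
be — σ1 onset /b/, coda /∅/ ok → licit
Licit: ab, be → 2.

2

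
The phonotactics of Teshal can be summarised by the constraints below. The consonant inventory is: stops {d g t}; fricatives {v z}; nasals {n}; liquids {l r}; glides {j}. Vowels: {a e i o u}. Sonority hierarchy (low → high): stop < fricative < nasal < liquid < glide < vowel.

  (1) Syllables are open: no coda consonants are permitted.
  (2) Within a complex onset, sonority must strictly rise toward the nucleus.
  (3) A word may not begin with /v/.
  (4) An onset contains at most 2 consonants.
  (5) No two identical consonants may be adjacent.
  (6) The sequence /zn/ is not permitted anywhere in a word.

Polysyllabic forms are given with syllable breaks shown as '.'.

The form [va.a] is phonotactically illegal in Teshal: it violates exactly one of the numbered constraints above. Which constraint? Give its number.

3

[va.a]: word begins with /v/.
This is a violation of constraint 3: "A word may not begin with /v/."
The remaining constraints (1, 2, 4, 5, 6) are satisfied.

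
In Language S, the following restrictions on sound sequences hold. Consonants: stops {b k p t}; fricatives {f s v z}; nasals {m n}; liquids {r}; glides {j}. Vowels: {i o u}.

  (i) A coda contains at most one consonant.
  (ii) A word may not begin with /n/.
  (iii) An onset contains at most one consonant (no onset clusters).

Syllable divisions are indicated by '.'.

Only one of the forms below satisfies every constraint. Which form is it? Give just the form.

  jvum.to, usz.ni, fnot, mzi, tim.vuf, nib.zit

jvum.to — violates constraint (iii): syllable 1 onset /jv/ has 2 consonants (> 1) → ill-formed
usz.ni — violates constraint (i): syllable 1 coda /sz/ has 2 consonants (> 1) → ill-formed
fnot — violates constraint (iii): syllable 1 onset /fn/ has 2 consonants (> 1) → ill-formed
mzi — violates constraint (iii): syllable 1 onset /mz/ has 2 consonants (> 1) → ill-formed
tim.vuf — σ1 onset /t/, coda /m/ ok; σ2 onset /v/, coda /f/ ok → well-formed
nib.zit — violates constraint (ii): word begins with /n/ → ill-formed

tim.vuf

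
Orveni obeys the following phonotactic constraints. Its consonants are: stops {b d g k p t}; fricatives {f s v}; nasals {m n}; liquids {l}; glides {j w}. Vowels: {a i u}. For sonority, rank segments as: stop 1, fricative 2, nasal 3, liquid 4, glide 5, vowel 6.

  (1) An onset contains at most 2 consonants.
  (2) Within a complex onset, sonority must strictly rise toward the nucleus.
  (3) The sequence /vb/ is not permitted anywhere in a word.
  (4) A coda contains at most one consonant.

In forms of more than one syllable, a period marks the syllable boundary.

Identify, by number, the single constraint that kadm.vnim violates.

kadm.vnim: syllable 1 coda /dm/ has 2 consonants (> 1).
This is a violation of constraint 4: "A coda contains at most one consonant."
The remaining constraints (1, 2, 3) are satisfied.

4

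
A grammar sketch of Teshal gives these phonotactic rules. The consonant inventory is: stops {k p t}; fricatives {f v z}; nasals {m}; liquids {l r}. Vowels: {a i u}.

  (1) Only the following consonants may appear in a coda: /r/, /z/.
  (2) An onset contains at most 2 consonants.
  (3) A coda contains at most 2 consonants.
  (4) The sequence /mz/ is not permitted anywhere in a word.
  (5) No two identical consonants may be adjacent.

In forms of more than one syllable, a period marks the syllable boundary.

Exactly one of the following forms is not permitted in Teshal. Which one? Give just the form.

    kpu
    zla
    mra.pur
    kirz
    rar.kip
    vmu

rar.kip

kpu — σ1 onset /kp/ (2C), coda /∅/ ok → permitted
zla — σ1 onset /zl/ (2C), coda /∅/ ok → permitted
mra.pur — σ1 onset /mr/ (2C), coda /∅/ ok; σ2 onset /p/, coda /r/ ok → permitted
kirz — σ1 onset /k/, coda /rz/ (2C) ok → permitted
rar.kip — violates constraint 1: syllable 2 coda contains /p/, which is not a licensed coda consonant → not permitted
vmu — σ1 onset /vm/ (2C), coda /∅/ ok → permitted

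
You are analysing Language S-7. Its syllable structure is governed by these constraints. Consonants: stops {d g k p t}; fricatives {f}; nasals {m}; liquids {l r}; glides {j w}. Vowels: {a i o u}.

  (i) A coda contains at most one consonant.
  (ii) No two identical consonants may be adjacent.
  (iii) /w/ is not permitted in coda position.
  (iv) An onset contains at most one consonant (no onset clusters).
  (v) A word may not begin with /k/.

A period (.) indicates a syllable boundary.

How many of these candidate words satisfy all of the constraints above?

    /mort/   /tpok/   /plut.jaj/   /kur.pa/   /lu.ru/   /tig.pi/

2

/mort/ — violates constraint (i): syllable 1 coda /rt/ has 2 consonants (> 1) → ill-formed
/tpok/ — violates constraint (iv): syllable 1 onset /tp/ has 2 consonants (> 1) → ill-formed
/plut.jaj/ — violates constraint (iv): syllable 1 onset /pl/ has 2 consonants (> 1) → ill-formed
/kur.pa/ — violates constraint (v): word begins with /k/ → ill-formed
/lu.ru/ — σ1 onset /l/, coda /∅/ ok; σ2 onset /r/, coda /∅/ ok → well-formed
/tig.pi/ — σ1 onset /t/, coda /g/ ok; σ2 onset /p/, coda /∅/ ok → well-formed
Well-formed: /lu.ru/, /tig.pi/ → 2.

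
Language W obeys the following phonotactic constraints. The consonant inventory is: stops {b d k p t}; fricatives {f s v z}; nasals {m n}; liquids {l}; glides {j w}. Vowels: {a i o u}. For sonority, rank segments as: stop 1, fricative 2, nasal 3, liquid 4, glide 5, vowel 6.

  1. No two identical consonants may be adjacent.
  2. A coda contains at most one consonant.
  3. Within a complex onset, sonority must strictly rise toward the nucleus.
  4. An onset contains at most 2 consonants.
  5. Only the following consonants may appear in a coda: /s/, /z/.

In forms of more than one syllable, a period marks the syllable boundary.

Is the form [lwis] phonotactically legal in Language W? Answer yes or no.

[lwis] — σ1 onset /lw/ (4→5 rises), coda /s/ ok → phonotactically legal

yes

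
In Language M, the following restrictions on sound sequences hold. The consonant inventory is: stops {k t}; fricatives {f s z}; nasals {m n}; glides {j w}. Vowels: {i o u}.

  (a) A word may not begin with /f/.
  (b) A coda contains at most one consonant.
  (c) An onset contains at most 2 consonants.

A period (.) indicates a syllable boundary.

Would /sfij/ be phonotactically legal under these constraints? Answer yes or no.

/sfij/ — σ1 onset /sf/ (2C), coda /j/ ok → phonotactically legal

yes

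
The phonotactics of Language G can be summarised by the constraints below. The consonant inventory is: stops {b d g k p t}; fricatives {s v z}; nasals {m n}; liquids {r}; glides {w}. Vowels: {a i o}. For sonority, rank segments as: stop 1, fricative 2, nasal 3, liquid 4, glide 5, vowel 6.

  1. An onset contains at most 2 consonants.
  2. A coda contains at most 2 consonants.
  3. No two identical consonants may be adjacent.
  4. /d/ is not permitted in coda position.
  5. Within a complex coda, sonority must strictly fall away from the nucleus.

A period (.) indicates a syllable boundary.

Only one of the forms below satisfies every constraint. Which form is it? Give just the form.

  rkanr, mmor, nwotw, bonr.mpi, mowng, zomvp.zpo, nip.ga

rkanr — violates constraint 5: syllable 1 coda /nr/: /n/ (nasal, 3) → /r/ (liquid, 4) does not fall → not permitted
mmor — violates constraint 3: adjacent identical consonants /mm/ → not permitted
nwotw — violates constraint 5: syllable 1 coda /tw/: /t/ (stop, 1) → /w/ (glide, 5) does not fall → not permitted
bonr.mpi — violates constraint 5: syllable 1 coda /nr/: /n/ (nasal, 3) → /r/ (liquid, 4) does not fall → not permitted
mowng — violates constraint 2: syllable 1 coda /wng/ has 3 consonants (> 2) → not permitted
zomvp.zpo — violates constraint 2: syllable 1 coda /mvp/ has 3 consonants (> 2) → not permitted
nip.ga — σ1 onset /n/, coda /p/ ok; σ2 onset /g/, coda /∅/ ok → permitted

nip.ga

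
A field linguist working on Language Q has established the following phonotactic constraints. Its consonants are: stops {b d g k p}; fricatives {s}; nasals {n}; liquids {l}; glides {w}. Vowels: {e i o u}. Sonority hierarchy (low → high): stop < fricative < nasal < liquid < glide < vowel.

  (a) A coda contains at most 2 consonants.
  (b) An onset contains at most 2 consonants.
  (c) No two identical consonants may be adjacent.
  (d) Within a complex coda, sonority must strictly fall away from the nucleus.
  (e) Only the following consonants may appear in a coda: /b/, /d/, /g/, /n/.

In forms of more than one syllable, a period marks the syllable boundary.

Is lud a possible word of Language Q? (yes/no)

lud — σ1 onset /l/, coda /d/ ok → permitted

yes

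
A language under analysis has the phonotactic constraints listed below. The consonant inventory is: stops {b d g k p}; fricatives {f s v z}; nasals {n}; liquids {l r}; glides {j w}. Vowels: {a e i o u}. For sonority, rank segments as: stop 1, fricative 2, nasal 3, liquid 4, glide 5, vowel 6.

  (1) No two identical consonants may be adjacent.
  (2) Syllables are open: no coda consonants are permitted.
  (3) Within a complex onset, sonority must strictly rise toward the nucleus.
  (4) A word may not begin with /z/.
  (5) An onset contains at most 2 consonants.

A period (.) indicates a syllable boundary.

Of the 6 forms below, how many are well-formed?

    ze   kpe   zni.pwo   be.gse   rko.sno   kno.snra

1

ze — violates constraint 4: word begins with /z/ → ill-formed
kpe — violates constraint 3: syllable 1 onset /kp/: /k/ (stop, 1) → /p/ (stop, 1) does not rise → ill-formed
zni.pwo — violates constraint 4: word begins with /z/ → ill-formed
be.gse — σ1 onset /b/, coda /∅/ ok; σ2 onset /gs/ (1→2 rises), coda /∅/ ok → well-formed
rko.sno — violates constraint 3: syllable 1 onset /rk/: /r/ (liquid, 4) → /k/ (stop, 1) does not rise → ill-formed
kno.snra — violates constraint 5: syllable 2 onset /snr/ has 3 consonants (> 2) → ill-formed
Well-formed: be.gse → 1.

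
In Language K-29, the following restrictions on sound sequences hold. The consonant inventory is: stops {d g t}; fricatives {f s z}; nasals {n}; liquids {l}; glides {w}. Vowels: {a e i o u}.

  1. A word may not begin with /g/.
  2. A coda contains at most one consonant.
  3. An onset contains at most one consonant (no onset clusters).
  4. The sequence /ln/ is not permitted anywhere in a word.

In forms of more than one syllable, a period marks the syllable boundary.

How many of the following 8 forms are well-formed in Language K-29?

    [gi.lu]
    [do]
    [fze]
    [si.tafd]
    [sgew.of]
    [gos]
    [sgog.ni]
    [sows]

1

[gi.lu] — violates constraint 1: word begins with /g/ → ill-formed
[do] — σ1 onset /d/, coda /∅/ ok → well-formed
[fze] — violates constraint 3: syllable 1 onset /fz/ has 2 consonants (> 1) → ill-formed
[si.tafd] — violates constraint 2: syllable 2 coda /fd/ has 2 consonants (> 1) → ill-formed
[sgew.of] — violates constraint 3: syllable 1 onset /sg/ has 2 consonants (> 1) → ill-formed
[gos] — violates constraint 1: word begins with /g/ → ill-formed
[sgog.ni] — violates constraint 3: syllable 1 onset /sg/ has 2 consonants (> 1) → ill-formed
[sows] — violates constraint 2: syllable 1 coda /ws/ has 2 consonants (> 1) → ill-formed
Well-formed: [do] → 1.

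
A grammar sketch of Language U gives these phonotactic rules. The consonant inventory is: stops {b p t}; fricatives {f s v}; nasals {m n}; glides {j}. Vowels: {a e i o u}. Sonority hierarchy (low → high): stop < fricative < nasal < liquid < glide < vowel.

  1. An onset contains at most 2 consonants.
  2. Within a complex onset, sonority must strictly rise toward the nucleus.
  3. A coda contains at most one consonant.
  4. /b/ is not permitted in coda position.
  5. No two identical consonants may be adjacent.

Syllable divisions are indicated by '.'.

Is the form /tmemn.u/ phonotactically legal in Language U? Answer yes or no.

/tmemn.u/ — violates constraint 3: syllable 1 coda /mn/ has 2 consonants (> 1) → phonotactically illegal

no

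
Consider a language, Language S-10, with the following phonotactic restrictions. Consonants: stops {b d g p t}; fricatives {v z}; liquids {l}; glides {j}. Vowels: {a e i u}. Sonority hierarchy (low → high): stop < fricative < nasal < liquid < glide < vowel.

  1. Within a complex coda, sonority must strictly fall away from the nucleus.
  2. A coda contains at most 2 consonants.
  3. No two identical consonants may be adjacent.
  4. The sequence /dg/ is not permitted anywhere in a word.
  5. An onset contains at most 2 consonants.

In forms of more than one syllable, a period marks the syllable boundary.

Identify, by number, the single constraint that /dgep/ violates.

/dgep/: contains banned sequence /dg/.
This is a violation of constraint 4: "The sequence /dg/ is not permitted anywhere in a word."
The remaining constraints (1, 2, 3, 5) are satisfied.

4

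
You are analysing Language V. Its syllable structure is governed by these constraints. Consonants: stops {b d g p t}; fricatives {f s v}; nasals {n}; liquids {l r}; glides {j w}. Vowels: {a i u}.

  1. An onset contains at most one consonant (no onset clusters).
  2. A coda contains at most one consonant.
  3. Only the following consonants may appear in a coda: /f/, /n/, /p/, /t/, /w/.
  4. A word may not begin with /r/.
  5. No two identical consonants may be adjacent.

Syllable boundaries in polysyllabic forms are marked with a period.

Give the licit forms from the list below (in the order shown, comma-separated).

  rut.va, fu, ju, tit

fu, ju, tit

rut.va — violates constraint 4: word begins with /r/ → illicit
fu — σ1 onset /f/, coda /∅/ ok → licit
ju — σ1 onset /j/, coda /∅/ ok → licit
tit — σ1 onset /t/, coda /t/ ok → licit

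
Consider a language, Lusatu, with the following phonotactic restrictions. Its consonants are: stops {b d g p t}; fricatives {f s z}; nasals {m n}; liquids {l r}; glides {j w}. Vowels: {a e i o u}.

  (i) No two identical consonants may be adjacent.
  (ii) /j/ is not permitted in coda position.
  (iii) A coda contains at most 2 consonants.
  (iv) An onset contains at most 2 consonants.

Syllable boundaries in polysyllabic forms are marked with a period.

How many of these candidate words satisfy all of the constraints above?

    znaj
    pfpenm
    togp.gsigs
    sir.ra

1

znaj — violates constraint (ii): syllable 1 coda contains /j/ → phonotactically illegal
pfpenm — violates constraint (iv): syllable 1 onset /pfp/ has 3 consonants (> 2) → phonotactically illegal
togp.gsigs — σ1 onset /t/, coda /gp/ (2C) ok; σ2 onset /gs/ (2C), coda /gs/ (2C) ok → phonotactically legal
sir.ra — violates constraint (i): adjacent identical consonants /rr/ → phonotactically illegal
Phonotactically legal: togp.gsigs → 1.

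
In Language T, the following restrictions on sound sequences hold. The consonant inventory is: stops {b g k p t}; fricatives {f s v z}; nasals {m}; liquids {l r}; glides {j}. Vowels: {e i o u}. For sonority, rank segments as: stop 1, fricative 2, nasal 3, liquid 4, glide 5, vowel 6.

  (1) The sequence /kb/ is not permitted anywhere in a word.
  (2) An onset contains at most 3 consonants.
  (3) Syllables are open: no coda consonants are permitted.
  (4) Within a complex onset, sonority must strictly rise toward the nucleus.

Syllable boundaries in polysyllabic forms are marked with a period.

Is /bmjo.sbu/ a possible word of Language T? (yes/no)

/bmjo.sbu/ — violates constraint 4: syllable 2 onset /sb/: /s/ (fricative, 2) → /b/ (stop, 1) does not rise → not permitted

no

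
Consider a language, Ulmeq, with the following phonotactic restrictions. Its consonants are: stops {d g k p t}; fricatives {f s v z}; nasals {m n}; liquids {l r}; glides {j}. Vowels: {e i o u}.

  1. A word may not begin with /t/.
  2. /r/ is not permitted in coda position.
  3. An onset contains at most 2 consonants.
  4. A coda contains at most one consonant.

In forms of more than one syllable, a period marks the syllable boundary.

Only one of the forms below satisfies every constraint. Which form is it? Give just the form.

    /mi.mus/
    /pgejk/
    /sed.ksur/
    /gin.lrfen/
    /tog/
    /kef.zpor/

/mi.mus/

/mi.mus/ — σ1 onset /m/, coda /∅/ ok; σ2 onset /m/, coda /s/ ok → phonotactically legal
/pgejk/ — violates constraint 4: syllable 1 coda /jk/ has 2 consonants (> 1) → phonotactically illegal
/sed.ksur/ — violates constraint 2: syllable 2 coda contains /r/ → phonotactically illegal
/gin.lrfen/ — violates constraint 3: syllable 2 onset /lrf/ has 3 consonants (> 2) → phonotactically illegal
/tog/ — violates constraint 1: word begins with /t/ → phonotactically illegal
/kef.zpor/ — violates constraint 2: syllable 2 coda contains /r/ → phonotactically illegal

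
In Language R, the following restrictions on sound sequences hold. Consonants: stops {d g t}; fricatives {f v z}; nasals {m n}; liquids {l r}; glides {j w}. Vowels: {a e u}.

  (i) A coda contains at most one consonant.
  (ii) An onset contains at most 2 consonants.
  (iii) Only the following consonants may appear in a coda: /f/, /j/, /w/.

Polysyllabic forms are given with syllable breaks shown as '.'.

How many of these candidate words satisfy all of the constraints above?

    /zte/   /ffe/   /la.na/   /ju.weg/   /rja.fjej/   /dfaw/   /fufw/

/zte/ — σ1 onset /zt/ (2C), coda /∅/ ok → permitted
/ffe/ — σ1 onset /ff/ (2C), coda /∅/ ok → permitted
/la.na/ — σ1 onset /l/, coda /∅/ ok; σ2 onset /n/, coda /∅/ ok → permitted
/ju.weg/ — violates constraint (iii): syllable 2 coda contains /g/, which is not a licensed coda consonant → not permitted
/rja.fjej/ — σ1 onset /rj/ (2C), coda /∅/ ok; σ2 onset /fj/ (2C), coda /j/ ok → permitted
/dfaw/ — σ1 onset /df/ (2C), coda /w/ ok → permitted
/fufw/ — violates constraint (i): syllable 1 coda /fw/ has 2 consonants (> 1) → not permitted
Permitted: /zte/, /ffe/, /la.na/, /rja.fjej/, /dfaw/ → 5.

5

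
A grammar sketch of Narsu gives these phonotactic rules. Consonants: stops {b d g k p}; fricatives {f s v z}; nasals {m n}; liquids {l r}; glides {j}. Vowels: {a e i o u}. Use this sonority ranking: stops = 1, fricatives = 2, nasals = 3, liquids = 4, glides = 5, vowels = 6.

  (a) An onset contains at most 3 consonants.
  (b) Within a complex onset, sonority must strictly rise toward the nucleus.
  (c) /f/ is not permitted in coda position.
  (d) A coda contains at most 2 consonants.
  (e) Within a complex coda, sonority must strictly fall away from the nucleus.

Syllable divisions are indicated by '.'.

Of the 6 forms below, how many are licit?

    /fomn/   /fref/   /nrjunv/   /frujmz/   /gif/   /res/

2

/fomn/ — violates constraint (e): syllable 1 coda /mn/: /m/ (nasal, 3) → /n/ (nasal, 3) does not fall → illicit
/fref/ — violates constraint (c): syllable 1 coda contains /f/ → illicit
/nrjunv/ — σ1 onset /nrj/ (3→4→5 rises), coda /nv/ (3→2 falls) ok → licit
/frujmz/ — violates constraint (d): syllable 1 coda /jmz/ has 3 consonants (> 2) → illicit
/gif/ — violates constraint (c): syllable 1 coda contains /f/ → illicit
/res/ — σ1 onset /r/, coda /s/ ok → licit
Licit: /nrjunv/, /res/ → 2.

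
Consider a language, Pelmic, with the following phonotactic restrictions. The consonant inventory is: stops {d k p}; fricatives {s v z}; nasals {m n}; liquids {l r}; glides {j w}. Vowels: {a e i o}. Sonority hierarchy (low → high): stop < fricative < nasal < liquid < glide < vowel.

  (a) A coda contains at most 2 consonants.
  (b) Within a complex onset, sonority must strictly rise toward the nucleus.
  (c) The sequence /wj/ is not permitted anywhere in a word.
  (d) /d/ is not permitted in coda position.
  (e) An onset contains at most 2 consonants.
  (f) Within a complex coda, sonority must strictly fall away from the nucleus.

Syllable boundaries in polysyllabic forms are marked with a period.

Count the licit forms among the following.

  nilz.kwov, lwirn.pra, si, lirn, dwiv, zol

nilz.kwov — σ1 onset /n/, coda /lz/ (4→2 falls) ok; σ2 onset /kw/ (1→5 rises), coda /v/ ok → licit
lwirn.pra — σ1 onset /lw/ (4→5 rises), coda /rn/ (4→3 falls) ok; σ2 onset /pr/ (1→4 rises), coda /∅/ ok → licit
si — σ1 onset /s/, coda /∅/ ok → licit
lirn — σ1 onset /l/, coda /rn/ (4→3 falls) ok → licit
dwiv — σ1 onset /dw/ (1→5 rises), coda /v/ ok → licit
zol — σ1 onset /z/, coda /l/ ok → licit
Licit: nilz.kwov, lwirn.pra, si, lirn, dwiv, zol → 6.

6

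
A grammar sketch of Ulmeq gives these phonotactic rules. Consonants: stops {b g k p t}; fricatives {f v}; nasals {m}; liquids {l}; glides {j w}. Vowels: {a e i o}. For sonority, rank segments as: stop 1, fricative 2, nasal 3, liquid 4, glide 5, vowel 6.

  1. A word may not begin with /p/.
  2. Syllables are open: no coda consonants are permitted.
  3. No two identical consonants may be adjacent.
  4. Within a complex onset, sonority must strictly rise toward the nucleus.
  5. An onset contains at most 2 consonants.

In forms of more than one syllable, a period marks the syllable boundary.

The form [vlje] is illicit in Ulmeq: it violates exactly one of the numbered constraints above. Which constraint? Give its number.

5

[vlje]: syllable 1 onset /vlj/ has 3 consonants (> 2).
This is a violation of constraint 5: "An onset contains at most 2 consonants."
The remaining constraints (1, 2, 3, 4) are satisfied.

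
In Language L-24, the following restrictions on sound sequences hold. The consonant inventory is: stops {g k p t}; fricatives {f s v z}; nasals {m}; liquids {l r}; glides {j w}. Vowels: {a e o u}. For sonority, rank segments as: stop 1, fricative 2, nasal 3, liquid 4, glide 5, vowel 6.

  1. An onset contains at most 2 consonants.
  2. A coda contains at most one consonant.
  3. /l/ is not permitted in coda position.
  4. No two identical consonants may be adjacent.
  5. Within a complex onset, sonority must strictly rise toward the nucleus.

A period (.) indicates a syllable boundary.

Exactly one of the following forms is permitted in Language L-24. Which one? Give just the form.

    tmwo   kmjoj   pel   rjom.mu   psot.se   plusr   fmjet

psot.se

tmwo — violates constraint 1: syllable 1 onset /tmw/ has 3 consonants (> 2) → not permitted
kmjoj — violates constraint 1: syllable 1 onset /kmj/ has 3 consonants (> 2) → not permitted
pel — violates constraint 3: syllable 1 coda contains /l/ → not permitted
rjom.mu — violates constraint 4: adjacent identical consonants /mm/ → not permitted
psot.se — σ1 onset /ps/ (1→2 rises), coda /t/ ok; σ2 onset /s/, coda /∅/ ok → permitted
plusr — violates constraint 2: syllable 1 coda /sr/ has 2 consonants (> 1) → not permitted
fmjet — violates constraint 1: syllable 1 onset /fmj/ has 3 consonants (> 2) → not permitted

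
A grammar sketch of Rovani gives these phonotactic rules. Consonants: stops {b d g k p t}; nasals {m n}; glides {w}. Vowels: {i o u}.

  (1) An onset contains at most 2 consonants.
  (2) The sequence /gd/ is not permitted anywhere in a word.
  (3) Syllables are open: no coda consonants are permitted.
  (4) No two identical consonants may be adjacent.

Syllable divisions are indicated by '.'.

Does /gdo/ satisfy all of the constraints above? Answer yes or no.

/gdo/ — violates constraint 2: contains banned sequence /gd/ → illicit

no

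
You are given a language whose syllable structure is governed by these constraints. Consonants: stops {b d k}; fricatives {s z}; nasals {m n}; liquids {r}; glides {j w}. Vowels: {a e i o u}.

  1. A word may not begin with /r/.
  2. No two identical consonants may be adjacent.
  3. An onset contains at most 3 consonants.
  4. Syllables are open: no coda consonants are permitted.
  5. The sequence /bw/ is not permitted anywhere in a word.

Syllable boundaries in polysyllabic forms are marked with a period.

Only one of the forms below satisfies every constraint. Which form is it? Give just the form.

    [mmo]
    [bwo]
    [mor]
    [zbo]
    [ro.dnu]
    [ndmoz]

[zbo]

[mmo] — violates constraint 2: adjacent identical consonants /mm/ → phonotactically illegal
[bwo] — violates constraint 5: contains banned sequence /bw/ → phonotactically illegal
[mor] — violates constraint 4: syllable 1 coda /r/ has 1 consonant (> 0) → phonotactically illegal
[zbo] — σ1 onset /zb/ (2C), coda /∅/ ok → phonotactically legal
[ro.dnu] — violates constraint 1: word begins with /r/ → phonotactically illegal
[ndmoz] — violates constraint 4: syllable 1 coda /z/ has 1 consonant (> 0) → phonotactically illegal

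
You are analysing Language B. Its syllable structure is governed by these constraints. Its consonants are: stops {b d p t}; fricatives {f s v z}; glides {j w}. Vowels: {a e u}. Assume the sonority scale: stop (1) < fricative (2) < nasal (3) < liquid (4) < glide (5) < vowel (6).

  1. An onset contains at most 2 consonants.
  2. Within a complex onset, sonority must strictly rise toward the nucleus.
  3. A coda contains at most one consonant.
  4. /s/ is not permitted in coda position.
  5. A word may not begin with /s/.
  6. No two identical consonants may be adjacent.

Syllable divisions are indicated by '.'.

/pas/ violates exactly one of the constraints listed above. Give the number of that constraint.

4

/pas/: syllable 1 coda contains /s/.
This is a violation of constraint 4: "/s/ is not permitted in coda position."
The remaining constraints (1, 2, 3, 5, 6) are satisfied.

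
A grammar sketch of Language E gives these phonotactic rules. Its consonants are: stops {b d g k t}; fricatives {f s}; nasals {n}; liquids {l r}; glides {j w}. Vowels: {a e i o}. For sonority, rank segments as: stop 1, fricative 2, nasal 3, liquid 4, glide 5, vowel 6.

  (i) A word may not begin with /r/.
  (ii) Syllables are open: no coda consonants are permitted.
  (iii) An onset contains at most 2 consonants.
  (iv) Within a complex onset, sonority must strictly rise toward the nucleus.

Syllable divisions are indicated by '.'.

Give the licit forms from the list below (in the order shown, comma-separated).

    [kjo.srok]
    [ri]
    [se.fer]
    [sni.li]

[kjo.srok] — violates constraint (ii): syllable 2 coda /k/ has 1 consonant (> 0) → illicit
[ri] — violates constraint (i): word begins with /r/ → illicit
[se.fer] — violates constraint (ii): syllable 2 coda /r/ has 1 consonant (> 0) → illicit
[sni.li] — σ1 onset /sn/ (2→3 rises), coda /∅/ ok; σ2 onset /l/, coda /∅/ ok → licit

[sni.li]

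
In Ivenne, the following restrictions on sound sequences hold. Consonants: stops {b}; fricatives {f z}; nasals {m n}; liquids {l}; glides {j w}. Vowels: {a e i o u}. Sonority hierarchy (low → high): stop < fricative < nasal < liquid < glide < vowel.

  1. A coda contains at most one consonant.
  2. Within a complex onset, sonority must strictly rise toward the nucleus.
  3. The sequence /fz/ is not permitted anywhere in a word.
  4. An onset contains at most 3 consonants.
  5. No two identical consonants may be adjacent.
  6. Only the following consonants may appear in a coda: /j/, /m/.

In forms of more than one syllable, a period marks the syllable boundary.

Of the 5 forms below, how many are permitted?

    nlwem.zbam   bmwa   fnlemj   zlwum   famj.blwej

2

nlwem.zbam — violates constraint 2: syllable 2 onset /zb/: /z/ (fricative, 2) → /b/ (stop, 1) does not rise → not permitted
bmwa — σ1 onset /bmw/ (1→3→5 rises), coda /∅/ ok → permitted
fnlemj — violates constraint 1: syllable 1 coda /mj/ has 2 consonants (> 1) → not permitted
zlwum — σ1 onset /zlw/ (2→4→5 rises), coda /m/ ok → permitted
famj.blwej — violates constraint 1: syllable 1 coda /mj/ has 2 consonants (> 1) → not permitted
Permitted: bmwa, zlwum → 2.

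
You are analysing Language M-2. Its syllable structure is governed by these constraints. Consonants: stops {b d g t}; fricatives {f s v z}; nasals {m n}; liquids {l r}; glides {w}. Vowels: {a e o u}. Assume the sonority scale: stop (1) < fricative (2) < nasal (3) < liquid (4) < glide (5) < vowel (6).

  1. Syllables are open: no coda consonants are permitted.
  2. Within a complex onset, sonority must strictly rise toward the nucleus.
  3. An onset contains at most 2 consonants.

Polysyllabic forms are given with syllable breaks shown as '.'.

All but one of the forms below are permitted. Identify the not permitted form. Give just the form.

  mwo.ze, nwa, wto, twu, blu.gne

mwo.ze — σ1 onset /mw/ (3→5 rises), coda /∅/ ok; σ2 onset /z/, coda /∅/ ok → permitted
nwa — σ1 onset /nw/ (3→5 rises), coda /∅/ ok → permitted
wto — violates constraint 2: syllable 1 onset /wt/: /w/ (glide, 5) → /t/ (stop, 1) does not rise → not permitted
twu — σ1 onset /tw/ (1→5 rises), coda /∅/ ok → permitted
blu.gne — σ1 onset /bl/ (1→4 rises), coda /∅/ ok; σ2 onset /gn/ (1→3 rises), coda /∅/ ok → permitted

wto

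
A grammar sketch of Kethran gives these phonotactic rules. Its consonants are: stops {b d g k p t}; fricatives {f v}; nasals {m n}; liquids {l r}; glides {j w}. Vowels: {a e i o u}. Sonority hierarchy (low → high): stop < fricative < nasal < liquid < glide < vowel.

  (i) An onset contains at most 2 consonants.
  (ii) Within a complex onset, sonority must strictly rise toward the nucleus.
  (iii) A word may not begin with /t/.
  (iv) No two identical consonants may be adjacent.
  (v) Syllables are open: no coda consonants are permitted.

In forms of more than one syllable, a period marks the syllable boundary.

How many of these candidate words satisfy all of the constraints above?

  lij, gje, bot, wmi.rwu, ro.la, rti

lij — violates constraint (v): syllable 1 coda /j/ has 1 consonant (> 0) → not permitted
gje — σ1 onset /gj/ (1→5 rises), coda /∅/ ok → permitted
bot — violates constraint (v): syllable 1 coda /t/ has 1 consonant (> 0) → not permitted
wmi.rwu — violates constraint (ii): syllable 1 onset /wm/: /w/ (glide, 5) → /m/ (nasal, 3) does not rise → not permitted
ro.la — σ1 onset /r/, coda /∅/ ok; σ2 onset /l/, coda /∅/ ok → permitted
rti — violates constraint (ii): syllable 1 onset /rt/: /r/ (liquid, 4) → /t/ (stop, 1) does not rise → not permitted
Permitted: gje, ro.la → 2.

2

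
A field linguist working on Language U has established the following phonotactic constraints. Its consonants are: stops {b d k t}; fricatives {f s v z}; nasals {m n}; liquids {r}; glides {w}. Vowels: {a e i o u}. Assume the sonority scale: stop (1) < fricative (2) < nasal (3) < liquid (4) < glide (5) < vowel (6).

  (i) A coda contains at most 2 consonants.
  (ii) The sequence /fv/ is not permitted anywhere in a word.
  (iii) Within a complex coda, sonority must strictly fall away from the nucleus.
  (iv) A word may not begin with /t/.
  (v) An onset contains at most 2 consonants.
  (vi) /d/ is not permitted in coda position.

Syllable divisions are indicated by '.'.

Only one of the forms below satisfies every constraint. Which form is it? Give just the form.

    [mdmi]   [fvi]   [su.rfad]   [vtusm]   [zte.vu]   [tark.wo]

[mdmi] — violates constraint (v): syllable 1 onset /mdm/ has 3 consonants (> 2) → ill-formed
[fvi] — violates constraint (ii): contains banned sequence /fv/ → ill-formed
[su.rfad] — violates constraint (vi): syllable 2 coda contains /d/ → ill-formed
[vtusm] — violates constraint (iii): syllable 1 coda /sm/: /s/ (fricative, 2) → /m/ (nasal, 3) does not fall → ill-formed
[zte.vu] — σ1 onset /zt/ (2C), coda /∅/ ok; σ2 onset /v/, coda /∅/ ok → well-formed
[tark.wo] — violates constraint (iv): word begins with /t/ → ill-formed

[zte.vu]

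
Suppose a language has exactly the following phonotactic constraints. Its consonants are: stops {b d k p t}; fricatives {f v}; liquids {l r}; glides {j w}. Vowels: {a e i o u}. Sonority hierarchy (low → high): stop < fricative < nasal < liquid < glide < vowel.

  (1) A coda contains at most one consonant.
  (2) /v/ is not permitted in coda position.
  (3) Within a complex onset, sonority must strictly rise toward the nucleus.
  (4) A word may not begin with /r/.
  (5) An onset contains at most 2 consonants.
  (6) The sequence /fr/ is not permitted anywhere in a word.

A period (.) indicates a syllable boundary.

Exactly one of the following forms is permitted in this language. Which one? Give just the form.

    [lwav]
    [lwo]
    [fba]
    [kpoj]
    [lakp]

[lwo]

[lwav] — violates constraint 2: syllable 1 coda contains /v/ → not permitted
[lwo] — σ1 onset /lw/ (4→5 rises), coda /∅/ ok → permitted
[fba] — violates constraint 3: syllable 1 onset /fb/: /f/ (fricative, 2) → /b/ (stop, 1) does not rise → not permitted
[kpoj] — violates constraint 3: syllable 1 onset /kp/: /k/ (stop, 1) → /p/ (stop, 1) does not rise → not permitted
[lakp] — violates constraint 1: syllable 1 coda /kp/ has 2 consonants (> 1) → not permitted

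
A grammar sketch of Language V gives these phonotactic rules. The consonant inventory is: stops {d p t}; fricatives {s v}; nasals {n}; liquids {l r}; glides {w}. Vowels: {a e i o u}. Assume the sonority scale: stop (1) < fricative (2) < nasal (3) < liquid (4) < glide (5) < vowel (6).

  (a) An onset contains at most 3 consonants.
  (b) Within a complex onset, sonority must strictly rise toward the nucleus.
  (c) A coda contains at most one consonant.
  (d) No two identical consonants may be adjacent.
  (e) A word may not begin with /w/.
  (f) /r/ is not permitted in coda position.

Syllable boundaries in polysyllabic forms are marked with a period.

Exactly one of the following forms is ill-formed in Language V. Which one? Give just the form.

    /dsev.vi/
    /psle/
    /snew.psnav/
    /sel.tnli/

/dsev.vi/ — violates constraint (d): adjacent identical consonants /vv/ → ill-formed
/psle/ — σ1 onset /psl/ (1→2→4 rises), coda /∅/ ok → well-formed
/snew.psnav/ — σ1 onset /sn/ (2→3 rises), coda /w/ ok; σ2 onset /psn/ (1→2→3 rises), coda /v/ ok → well-formed
/sel.tnli/ — σ1 onset /s/, coda /l/ ok; σ2 onset /tnl/ (1→3→4 rises), coda /∅/ ok → well-formed

/dsev.vi/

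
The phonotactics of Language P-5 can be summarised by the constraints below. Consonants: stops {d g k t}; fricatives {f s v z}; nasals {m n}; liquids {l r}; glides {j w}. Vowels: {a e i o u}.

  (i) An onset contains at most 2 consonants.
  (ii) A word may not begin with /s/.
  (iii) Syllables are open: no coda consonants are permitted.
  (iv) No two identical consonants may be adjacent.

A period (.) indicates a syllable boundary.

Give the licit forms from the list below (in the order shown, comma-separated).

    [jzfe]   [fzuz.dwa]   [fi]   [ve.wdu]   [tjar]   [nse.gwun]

[fi], [ve.wdu]

[jzfe] — violates constraint (i): syllable 1 onset /jzf/ has 3 consonants (> 2) → illicit
[fzuz.dwa] — violates constraint (iii): syllable 1 coda /z/ has 1 consonant (> 0) → illicit
[fi] — σ1 onset /f/, coda /∅/ ok → licit
[ve.wdu] — σ1 onset /v/, coda /∅/ ok; σ2 onset /wd/ (2C), coda /∅/ ok → licit
[tjar] — violates constraint (iii): syllable 1 coda /r/ has 1 consonant (> 0) → illicit
[nse.gwun] — violates constraint (iii): syllable 2 coda /n/ has 1 consonant (> 0) → illicit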